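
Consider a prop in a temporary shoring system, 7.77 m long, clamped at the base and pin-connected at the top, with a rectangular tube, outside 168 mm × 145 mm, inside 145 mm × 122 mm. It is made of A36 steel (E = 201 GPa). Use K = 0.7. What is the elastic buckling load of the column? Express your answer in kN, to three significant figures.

P_cr ≈ 1390 kN

Weak-axis I_min = (h_o·b_o³ − h_i·b_i³)/12 with b_o = 145, b_i = 122.0 mm (shorter outer/inner sides).
I_min = (168×145³ − 145.0×122.0³)/12 = 2.074×10^7 mm⁴
I = 2.074×10^7 mm⁴ = 2.074×10^-5 m⁴
Effective length L_e = K·L = 0.7 × 7.77 = 5.439 m
P_cr = π²EI / L_e² = π² × 201×10⁹ × 2.074×10^-5 / 5.439² = 1.391×10^6 N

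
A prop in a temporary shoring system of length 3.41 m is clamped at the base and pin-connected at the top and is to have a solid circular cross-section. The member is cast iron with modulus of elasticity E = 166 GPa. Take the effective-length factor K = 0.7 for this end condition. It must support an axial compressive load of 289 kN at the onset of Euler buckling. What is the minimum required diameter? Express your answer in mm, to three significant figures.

L_e = K·L = 0.7 × 3.41 = 2.387 m
Required I = P_cr·L_e²/(π²E) = 2.890×10^5 × 2.387² / (π² × 1.66×10^11) = 1.005×10^-6 m⁴
I_req = 1.005×10^6 mm⁴
Solid circle: I = πd⁴/64  ⇒  d = (64I/π)^(1/4) = (64×1.005×10^6/π)^(1/4) = 67.3 mm

d ≈ 67.3 mm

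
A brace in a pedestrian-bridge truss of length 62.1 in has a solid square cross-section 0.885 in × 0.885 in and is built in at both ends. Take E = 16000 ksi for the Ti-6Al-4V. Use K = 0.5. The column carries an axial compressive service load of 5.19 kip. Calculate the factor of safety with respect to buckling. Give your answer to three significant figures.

n ≈ 1.61

I = a⁴/12 = 0.885⁴/12 = 5.112×10^-2 in⁴
Effective length L_e = K·L = 0.5 × 62.1 = 31.05 in
P_cr = π²EI / L_e² = π² × 16000×10³ × 5.112×10^-2 / 31.05² = 8.373×10^3 lb
Factor of safety n = P_cr / P = 8.3731 / 5.19 = 1.61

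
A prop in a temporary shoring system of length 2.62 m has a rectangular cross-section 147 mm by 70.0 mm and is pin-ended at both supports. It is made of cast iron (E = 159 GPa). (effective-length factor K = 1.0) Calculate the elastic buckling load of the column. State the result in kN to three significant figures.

P_cr ≈ 961 kN

Buckling occurs about the weak axis: I_min = h·b³/12 with b = 70.0 mm (the shorter side).
I_min = 147×70.0³/12 = 4.202×10^6 mm⁴
I = 4.202×10^6 mm⁴ = 4.202×10^-6 m⁴
Effective length L_e = K·L = 1 × 2.62 = 2.620 m
P_cr = π²EI / L_e² = π² × 159×10⁹ × 4.202×10^-6 / 2.620² = 9.606×10^5 N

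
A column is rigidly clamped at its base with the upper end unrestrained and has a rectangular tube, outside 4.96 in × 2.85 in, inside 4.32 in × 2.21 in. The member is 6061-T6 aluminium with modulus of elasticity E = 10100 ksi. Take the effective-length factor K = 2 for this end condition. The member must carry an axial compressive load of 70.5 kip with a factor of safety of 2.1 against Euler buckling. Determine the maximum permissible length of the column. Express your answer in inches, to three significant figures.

L_max ≈ 30.9 in

Weak-axis I_min = (h_o·b_o³ − h_i·b_i³)/12 with b_o = 2.85, b_i = 2.210 in (shorter outer/inner sides).
I_min = (4.96×2.85³ − 4.320×2.210³)/12 = 5.683 in⁴
Required critical load P_cr = n·P = 2.1 × 70.5 = 148.0 kip = 1.480×10^5 lb
From P_cr = π²EI/(K·L)²:  L = (1/K)·√(π²EI/P_cr) = (1/2)·√(π²×1.01×10^7×5.683/1.480×10^5)
L = 30.9 in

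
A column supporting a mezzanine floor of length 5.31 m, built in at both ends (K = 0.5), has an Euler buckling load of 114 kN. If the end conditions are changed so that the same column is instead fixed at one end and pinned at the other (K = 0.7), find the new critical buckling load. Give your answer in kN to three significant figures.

P_cr ≈ 58.2 kN

P_cr ∝ 1/K², so P_cr,new = P_cr,old × (K_old/K_new)² = 114 × (0.5/0.7)²
= 114 × 0.5102 = 58.2 kN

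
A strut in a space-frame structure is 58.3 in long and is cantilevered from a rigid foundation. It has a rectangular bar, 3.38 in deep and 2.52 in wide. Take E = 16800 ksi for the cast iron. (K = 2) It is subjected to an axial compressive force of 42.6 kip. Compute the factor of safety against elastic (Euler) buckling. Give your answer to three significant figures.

Buckling occurs about the weak axis: I_min = h·b³/12 with b = 2.52 in (the shorter side).
I_min = 3.38×2.52³/12 = 4.508 in⁴
Effective length L_e = K·L = 2 × 58.3 = 116.6 in
P_cr = π²EI / L_e² = π² × 16800×10³ × 4.508 / 116.6² = 5.497×10^4 lb
Factor of safety n = P_cr / P = 54.973 / 42.6 = 1.29

n ≈ 1.29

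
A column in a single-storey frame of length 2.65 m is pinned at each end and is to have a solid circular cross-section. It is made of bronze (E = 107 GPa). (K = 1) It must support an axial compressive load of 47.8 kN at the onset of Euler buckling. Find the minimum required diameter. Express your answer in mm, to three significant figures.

d ≈ 50.4 mm

L_e = K·L = 1 × 2.65 = 2.650 m
Required I = P_cr·L_e²/(π²E) = 4.780×10^4 × 2.650² / (π² × 1.07×10^11) = 3.179×10^-7 m⁴
I_req = 3.179×10^5 mm⁴
Solid circle: I = πd⁴/64  ⇒  d = (64I/π)^(1/4) = (64×3.179×10^5/π)^(1/4) = 50.4 mm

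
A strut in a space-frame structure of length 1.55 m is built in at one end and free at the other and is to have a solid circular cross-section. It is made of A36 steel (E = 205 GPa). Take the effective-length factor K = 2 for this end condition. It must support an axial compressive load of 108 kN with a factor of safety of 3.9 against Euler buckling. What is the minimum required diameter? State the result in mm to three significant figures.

Required P_cr = n·P = 3.9 × 108 = 421.2 kN
L_e = K·L = 2 × 1.55 = 3.100 m
Required I = P_cr·L_e²/(π²E) = 4.212×10^5 × 3.100² / (π² × 2.05×10^11) = 2.001×10^-6 m⁴
I_req = 2.001×10^6 mm⁴
Solid circle: I = πd⁴/64  ⇒  d = (64I/π)^(1/4) = (64×2.001×10^6/π)^(1/4) = 79.9 mm

d ≈ 79.9 mm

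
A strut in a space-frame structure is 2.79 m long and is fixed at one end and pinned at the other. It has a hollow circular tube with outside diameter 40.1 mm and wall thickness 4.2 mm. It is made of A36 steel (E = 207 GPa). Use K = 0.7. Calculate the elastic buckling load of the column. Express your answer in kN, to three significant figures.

P_cr ≈ 41.4 kN

Inner diameter d_i = 40.1 − 2×4.2 = 31.70 mm
I = π(d_o⁴ − d_i⁴)/64 = π(40.1⁴ − 31.70⁴)/64 = 7.736×10^4 mm⁴
I = 7.736×10^4 mm⁴ = 7.736×10^-8 m⁴
Effective length L_e = K·L = 0.7 × 2.79 = 1.953 m
P_cr = π²EI / L_e² = π² × 207×10⁹ × 7.736×10^-8 / 1.953² = 4.143×10^4 N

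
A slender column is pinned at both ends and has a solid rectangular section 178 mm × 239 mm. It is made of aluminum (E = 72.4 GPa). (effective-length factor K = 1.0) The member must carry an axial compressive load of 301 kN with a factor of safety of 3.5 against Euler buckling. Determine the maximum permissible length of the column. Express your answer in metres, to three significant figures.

L_max ≈ 8.73 m

Buckling occurs about the weak axis: I_min = h·b³/12 with b = 178 mm (the shorter side).
I_min = 239×178³/12 = 1.123×10^8 mm⁴
I = 1.123×10^-4 m⁴
Required critical load P_cr = n·P = 3.5 × 301 = 1054 kN = 1.054×10^6 N
From P_cr = π²EI/(K·L)²:  L = (1/K)·√(π²EI/P_cr) = (1/1)·√(π²×7.24×10^10×1.123×10^-4/1.054×10^6)
L = 8.73 m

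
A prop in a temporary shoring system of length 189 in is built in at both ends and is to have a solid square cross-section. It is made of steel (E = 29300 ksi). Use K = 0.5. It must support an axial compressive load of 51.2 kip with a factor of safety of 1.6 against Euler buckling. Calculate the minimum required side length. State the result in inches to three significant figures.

a ≈ 2.35 in

Required P_cr = n·P = 1.6 × 51.2 = 81.92 kip
L_e = K·L = 0.5 × 189 = 94.50 in
Required I = P_cr·L_e²/(π²E) = 8.192×10^4 × 94.50² / (π² × 2.93×10^7) = 2.530 in⁴
Solid square: I = a⁴/12  ⇒  a = (12I)^(1/4) = (12×2.530)^(1/4) = 2.35 in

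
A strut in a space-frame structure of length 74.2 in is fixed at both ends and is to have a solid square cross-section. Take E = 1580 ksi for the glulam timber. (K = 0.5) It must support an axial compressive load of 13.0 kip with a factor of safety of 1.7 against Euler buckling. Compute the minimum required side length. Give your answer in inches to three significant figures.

a ≈ 2.20 in

Required P_cr = n·P = 1.7 × 13.0 = 22.10 kip
L_e = K·L = 0.5 × 74.2 = 37.10 in
Required I = P_cr·L_e²/(π²E) = 2.210×10^4 × 37.10² / (π² × 1.58×10^6) = 1.951 in⁴
Solid square: I = a⁴/12  ⇒  a = (12I)^(1/4) = (12×1.951)^(1/4) = 2.20 in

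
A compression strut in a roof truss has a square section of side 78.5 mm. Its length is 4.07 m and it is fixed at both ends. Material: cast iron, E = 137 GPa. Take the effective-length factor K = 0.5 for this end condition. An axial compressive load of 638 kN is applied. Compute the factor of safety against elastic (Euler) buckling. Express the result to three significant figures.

n ≈ 1.62

I = a⁴/12 = 78.5⁴/12 = 3.164×10^6 mm⁴
I = 3.164×10^6 mm⁴ = 3.164×10^-6 m⁴
Effective length L_e = K·L = 0.5 × 4.07 = 2.035 m
P_cr = π²EI / L_e² = π² × 137×10⁹ × 3.164×10^-6 / 2.035² = 1.033×10^6 N
Factor of safety n = P_cr / P = 1033.2 / 638 = 1.62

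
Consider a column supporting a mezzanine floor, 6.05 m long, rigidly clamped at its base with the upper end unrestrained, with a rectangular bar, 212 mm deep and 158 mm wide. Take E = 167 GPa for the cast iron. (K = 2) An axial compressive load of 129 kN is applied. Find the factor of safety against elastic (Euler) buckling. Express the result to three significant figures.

n ≈ 6.08

Buckling occurs about the weak axis: I_min = h·b³/12 with b = 158 mm (the shorter side).
I_min = 212×158³/12 = 6.968×10^7 mm⁴
I = 6.968×10^7 mm⁴ = 6.968×10^-5 m⁴
Effective length L_e = K·L = 2 × 6.05 = 12.10 m
P_cr = π²EI / L_e² = π² × 167×10⁹ × 6.968×10^-5 / 12.10² = 7.845×10^5 N
Factor of safety n = P_cr / P = 784.46 / 129 = 6.08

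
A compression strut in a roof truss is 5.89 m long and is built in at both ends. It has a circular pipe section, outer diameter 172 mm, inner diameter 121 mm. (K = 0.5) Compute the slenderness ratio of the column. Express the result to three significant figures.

d_o = 172 mm, d_i = 121 mm
I = π(d_o⁴ − d_i⁴)/64 = π(172⁴ − 121.0⁴)/64 = 3.244×10^7 mm⁴
A = 1.174×10^4 mm²;  r_min = √(I/A) = √(3.244×10^7/1.174×10^4) = 52.57 mm
L_e = K·L = 0.5 × 5.89 m = 2.945 m = 2945.0 mm
λ = L_e / r_min = 2945.0 / 52.57 = 56.0

λ ≈ 56.0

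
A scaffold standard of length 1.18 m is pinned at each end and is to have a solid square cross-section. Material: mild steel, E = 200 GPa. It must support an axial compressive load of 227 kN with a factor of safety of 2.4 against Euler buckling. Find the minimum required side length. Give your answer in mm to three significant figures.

Required P_cr = n·P = 2.4 × 227 = 544.8 kN
L_e = K·L = 1 × 1.18 = 1.180 m
Required I = P_cr·L_e²/(π²E) = 5.448×10^5 × 1.180² / (π² × 2.00×10^11) = 3.843×10^-7 m⁴
I_req = 3.843×10^5 mm⁴
Solid square: I = a⁴/12  ⇒  a = (12I)^(1/4) = (12×3.843×10^5)^(1/4) = 46.3 mm

a ≈ 46.3 mm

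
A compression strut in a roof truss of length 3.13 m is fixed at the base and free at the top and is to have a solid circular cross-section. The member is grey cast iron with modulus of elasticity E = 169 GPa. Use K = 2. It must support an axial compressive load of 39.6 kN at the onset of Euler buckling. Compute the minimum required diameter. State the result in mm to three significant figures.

d ≈ 66.0 mm

L_e = K·L = 2 × 3.13 = 6.260 m
Required I = P_cr·L_e²/(π²E) = 3.960×10^4 × 6.260² / (π² × 1.69×10^11) = 9.304×10^-7 m⁴
I_req = 9.304×10^5 mm⁴
Solid circle: I = πd⁴/64  ⇒  d = (64I/π)^(1/4) = (64×9.304×10^5/π)^(1/4) = 66.0 mm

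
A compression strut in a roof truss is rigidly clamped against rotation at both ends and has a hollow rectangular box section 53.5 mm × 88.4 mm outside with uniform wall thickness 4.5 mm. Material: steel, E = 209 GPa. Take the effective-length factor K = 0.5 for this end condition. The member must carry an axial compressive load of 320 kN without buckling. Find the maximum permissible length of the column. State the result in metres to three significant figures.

Inner dimensions: h_i = 88.4 − 2×4.5 = 79.40 mm, b_i = 53.5 − 2×4.5 = 44.50 mm
Weak-axis I_min = (h_o·b_o³ − h_i·b_i³)/12 with b_o = 53.5, b_i = 44.50 mm (shorter outer/inner sides).
I_min = (88.4×53.5³ − 79.40×44.50³)/12 = 5.450×10^5 mm⁴
I = 5.450×10^-7 m⁴
At the buckling limit P_cr = P = 3.200×10^5 N
From P_cr = π²EI/(K·L)²:  L = (1/K)·√(π²EI/P_cr) = (1/0.5)·√(π²×2.09×10^11×5.450×10^-7/3.200×10^5)
L = 3.75 m

L_max ≈ 3.75 m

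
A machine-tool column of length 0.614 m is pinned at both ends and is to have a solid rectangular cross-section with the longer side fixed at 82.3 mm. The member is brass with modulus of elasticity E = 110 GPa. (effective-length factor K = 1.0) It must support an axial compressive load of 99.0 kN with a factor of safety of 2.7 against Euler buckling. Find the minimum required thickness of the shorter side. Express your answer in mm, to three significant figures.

b ≈ 23.8 mm

Required P_cr = n·P = 2.7 × 99.0 = 267.3 kN
L_e = K·L = 1 × 0.614 = 0.6140 m
Required I = P_cr·L_e²/(π²E) = 2.673×10^5 × 0.6140² / (π² × 1.10×10^11) = 9.282×10^-8 m⁴
I_req = 9.282×10^4 mm⁴
Rectangle, weak axis: I_min = h·b³/12 with h = 82.3 mm fixed  ⇒  b = (12I/h)^(1/3) = 23.8 mm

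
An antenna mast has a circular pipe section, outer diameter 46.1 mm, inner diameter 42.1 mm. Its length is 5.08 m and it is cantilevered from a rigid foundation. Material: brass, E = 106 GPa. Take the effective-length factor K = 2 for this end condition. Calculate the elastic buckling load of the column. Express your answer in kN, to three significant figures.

d_o = 46.1 mm, d_i = 42.1 mm
I = π(d_o⁴ − d_i⁴)/64 = π(46.1⁴ − 42.10⁴)/64 = 6.750×10^4 mm⁴
I = 6.750×10^4 mm⁴ = 6.750×10^-8 m⁴
Effective length L_e = K·L = 2 × 5.08 = 10.16 m
P_cr = π²EI / L_e² = π² × 106×10⁹ × 6.750×10^-8 / 10.16² = 684.1 N

P_cr ≈ 0.684 kN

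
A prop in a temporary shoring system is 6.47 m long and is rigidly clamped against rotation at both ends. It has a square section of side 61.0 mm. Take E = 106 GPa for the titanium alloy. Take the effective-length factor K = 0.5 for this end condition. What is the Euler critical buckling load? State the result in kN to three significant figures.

P_cr ≈ 115 kN

I = a⁴/12 = 61.0⁴/12 = 1.154×10^6 mm⁴
I = 1.154×10^6 mm⁴ = 1.154×10^-6 m⁴
Effective length L_e = K·L = 0.5 × 6.47 = 3.235 m
P_cr = π²EI / L_e² = π² × 106×10⁹ × 1.154×10^-6 / 3.235² = 1.153×10^5 N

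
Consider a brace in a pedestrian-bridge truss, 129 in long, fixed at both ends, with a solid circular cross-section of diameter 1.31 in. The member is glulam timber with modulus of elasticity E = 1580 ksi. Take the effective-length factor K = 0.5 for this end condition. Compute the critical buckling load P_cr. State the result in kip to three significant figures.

P_cr ≈ 0.542 kip

I = πd⁴/64 = π×1.31⁴/64 = 0.1446 in⁴
Effective length L_e = K·L = 0.5 × 129 = 64.50 in
P_cr = π²EI / L_e² = π² × 1580×10³ × 0.1446 / 64.50² = 541.9 lb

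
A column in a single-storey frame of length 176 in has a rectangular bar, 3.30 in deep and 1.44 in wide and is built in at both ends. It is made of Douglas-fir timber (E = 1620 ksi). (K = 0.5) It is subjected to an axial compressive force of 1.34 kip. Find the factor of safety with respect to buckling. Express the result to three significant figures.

n ≈ 1.27

Buckling occurs about the weak axis: I_min = h·b³/12 with b = 1.44 in (the shorter side).
I_min = 3.30×1.44³/12 = 0.8211 in⁴
Effective length L_e = K·L = 0.5 × 176 = 88.00 in
P_cr = π²EI / L_e² = π² × 1620×10³ × 0.8211 / 88.00² = 1.695×10^3 lb
Factor of safety n = P_cr / P = 1.6954 / 1.34 = 1.27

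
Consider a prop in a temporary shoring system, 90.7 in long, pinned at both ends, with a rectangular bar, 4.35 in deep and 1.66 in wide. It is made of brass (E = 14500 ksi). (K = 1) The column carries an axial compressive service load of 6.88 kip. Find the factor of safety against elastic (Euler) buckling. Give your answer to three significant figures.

n ≈ 4.19

Buckling occurs about the weak axis: I_min = h·b³/12 with b = 1.66 in (the shorter side).
I_min = 4.35×1.66³/12 = 1.658 in⁴
Effective length L_e = K·L = 1 × 90.7 = 90.70 in
P_cr = π²EI / L_e² = π² × 14500×10³ × 1.658 / 90.70² = 2.885×10^4 lb
Factor of safety n = P_cr / P = 28.846 / 6.88 = 4.19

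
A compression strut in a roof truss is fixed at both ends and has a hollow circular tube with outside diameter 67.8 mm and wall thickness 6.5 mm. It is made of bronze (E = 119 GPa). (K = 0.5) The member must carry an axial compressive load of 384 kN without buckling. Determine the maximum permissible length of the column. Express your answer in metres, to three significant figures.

Inner diameter d_i = 67.8 − 2×6.5 = 54.80 mm
I = π(d_o⁴ − d_i⁴)/64 = π(67.8⁴ − 54.80⁴)/64 = 5.946×10^5 mm⁴
I = 5.946×10^-7 m⁴
At the buckling limit P_cr = P = 3.840×10^5 N
From P_cr = π²EI/(K·L)²:  L = (1/K)·√(π²EI/P_cr) = (1/0.5)·√(π²×1.19×10^11×5.946×10^-7/3.840×10^5)
L = 2.70 m

L_max ≈ 2.70 m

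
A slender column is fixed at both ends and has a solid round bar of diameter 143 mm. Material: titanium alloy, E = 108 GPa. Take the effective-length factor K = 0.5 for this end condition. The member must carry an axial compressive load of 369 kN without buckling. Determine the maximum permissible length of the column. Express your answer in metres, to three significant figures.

L_max ≈ 15.4 m

I = πd⁴/64 = π×143⁴/64 = 2.053×10^7 mm⁴
I = 2.053×10^-5 m⁴
At the buckling limit P_cr = P = 3.690×10^5 N
From P_cr = π²EI/(K·L)²:  L = (1/K)·√(π²EI/P_cr) = (1/0.5)·√(π²×1.08×10^11×2.053×10^-5/3.690×10^5)
L = 15.4 m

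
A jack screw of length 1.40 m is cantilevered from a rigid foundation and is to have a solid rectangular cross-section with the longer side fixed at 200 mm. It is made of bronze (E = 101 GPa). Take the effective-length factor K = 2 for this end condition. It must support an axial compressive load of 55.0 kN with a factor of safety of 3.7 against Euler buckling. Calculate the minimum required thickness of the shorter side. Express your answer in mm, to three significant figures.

b ≈ 45.8 mm

Required P_cr = n·P = 3.7 × 55.0 = 203.5 kN
L_e = K·L = 2 × 1.40 = 2.800 m
Required I = P_cr·L_e²/(π²E) = 2.035×10^5 × 2.800² / (π² × 1.01×10^11) = 1.601×10^-6 m⁴
I_req = 1.601×10^6 mm⁴
Rectangle, weak axis: I_min = h·b³/12 with h = 200 mm fixed  ⇒  b = (12I/h)^(1/3) = 45.8 mm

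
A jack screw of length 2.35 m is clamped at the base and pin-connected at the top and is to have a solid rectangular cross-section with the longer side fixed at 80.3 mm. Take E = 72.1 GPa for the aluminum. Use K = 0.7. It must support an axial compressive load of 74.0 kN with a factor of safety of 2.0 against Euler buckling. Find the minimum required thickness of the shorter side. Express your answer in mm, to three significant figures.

b ≈ 43.8 mm

Required P_cr = n·P = 2.0 × 74.0 = 148.0 kN
L_e = K·L = 0.7 × 2.35 = 1.645 m
Required I = P_cr·L_e²/(π²E) = 1.480×10^5 × 1.645² / (π² × 7.21×10^10) = 5.628×10^-7 m⁴
I_req = 5.628×10^5 mm⁴
Rectangle, weak axis: I_min = h·b³/12 with h = 80.3 mm fixed  ⇒  b = (12I/h)^(1/3) = 43.8 mm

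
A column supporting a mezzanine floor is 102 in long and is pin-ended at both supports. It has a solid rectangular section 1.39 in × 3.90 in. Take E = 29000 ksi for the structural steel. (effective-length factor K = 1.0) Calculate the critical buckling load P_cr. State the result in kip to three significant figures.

P_cr ≈ 24.0 kip

Buckling occurs about the weak axis: I_min = h·b³/12 with b = 1.39 in (the shorter side).
I_min = 3.90×1.39³/12 = 0.8728 in⁴
Effective length L_e = K·L = 1 × 102 = 102.0 in
P_cr = π²EI / L_e² = π² × 29000×10³ × 0.8728 / 102.0² = 2.401×10^4 lb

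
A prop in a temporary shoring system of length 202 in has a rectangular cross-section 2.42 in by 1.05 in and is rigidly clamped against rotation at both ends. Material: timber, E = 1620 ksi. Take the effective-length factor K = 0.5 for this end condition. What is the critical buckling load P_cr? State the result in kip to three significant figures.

Buckling occurs about the weak axis: I_min = h·b³/12 with b = 1.05 in (the shorter side).
I_min = 2.42×1.05³/12 = 0.2335 in⁴
Effective length L_e = K·L = 0.5 × 202 = 101.0 in
P_cr = π²EI / L_e² = π² × 1620×10³ × 0.2335 / 101.0² = 365.9 lb

P_cr ≈ 0.366 kip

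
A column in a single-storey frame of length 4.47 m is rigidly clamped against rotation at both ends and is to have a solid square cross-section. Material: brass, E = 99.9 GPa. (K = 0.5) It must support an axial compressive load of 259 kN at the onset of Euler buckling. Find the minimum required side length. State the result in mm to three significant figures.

a ≈ 63.0 mm

L_e = K·L = 0.5 × 4.47 = 2.235 m
Required I = P_cr·L_e²/(π²E) = 2.590×10^5 × 2.235² / (π² × 9.99×10^10) = 1.312×10^-6 m⁴
I_req = 1.312×10^6 mm⁴
Solid square: I = a⁴/12  ⇒  a = (12I)^(1/4) = (12×1.312×10^6)^(1/4) = 63.0 mm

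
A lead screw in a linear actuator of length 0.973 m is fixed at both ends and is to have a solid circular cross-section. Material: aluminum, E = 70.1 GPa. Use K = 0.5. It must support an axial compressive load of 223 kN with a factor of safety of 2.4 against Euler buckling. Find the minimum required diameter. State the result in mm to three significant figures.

Required P_cr = n·P = 2.4 × 223 = 535.2 kN
L_e = K·L = 0.5 × 0.973 = 0.4865 m
Required I = P_cr·L_e²/(π²E) = 5.352×10^5 × 0.4865² / (π² × 7.01×10^10) = 1.831×10^-7 m⁴
I_req = 1.831×10^5 mm⁴
Solid circle: I = πd⁴/64  ⇒  d = (64I/π)^(1/4) = (64×1.831×10^5/π)^(1/4) = 43.9 mm

d ≈ 43.9 mm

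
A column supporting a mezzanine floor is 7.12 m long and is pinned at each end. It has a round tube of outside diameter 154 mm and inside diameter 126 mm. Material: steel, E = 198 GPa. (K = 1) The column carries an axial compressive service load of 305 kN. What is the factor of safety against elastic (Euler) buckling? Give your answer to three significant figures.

n ≈ 1.93

d_o = 154 mm, d_i = 126 mm
I = π(d_o⁴ − d_i⁴)/64 = π(154⁴ − 126.0⁴)/64 = 1.524×10^7 mm⁴
I = 1.524×10^7 mm⁴ = 1.524×10^-5 m⁴
Effective length L_e = K·L = 1 × 7.12 = 7.120 m
P_cr = π²EI / L_e² = π² × 198×10⁹ × 1.524×10^-5 / 7.120² = 5.874×10^5 N
Factor of safety n = P_cr / P = 587.35 / 305 = 1.93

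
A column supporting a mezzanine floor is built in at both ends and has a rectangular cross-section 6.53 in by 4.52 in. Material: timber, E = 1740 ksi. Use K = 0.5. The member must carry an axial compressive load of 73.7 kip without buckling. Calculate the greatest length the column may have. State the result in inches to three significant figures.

Buckling occurs about the weak axis: I_min = h·b³/12 with b = 4.52 in (the shorter side).
I_min = 6.53×4.52³/12 = 50.25 in⁴
At the buckling limit P_cr = P = 7.370×10^4 lb
From P_cr = π²EI/(K·L)²:  L = (1/K)·√(π²EI/P_cr) = (1/0.5)·√(π²×1.74×10^6×50.25/7.370×10^4)
L = 216 in

L_max ≈ 216 in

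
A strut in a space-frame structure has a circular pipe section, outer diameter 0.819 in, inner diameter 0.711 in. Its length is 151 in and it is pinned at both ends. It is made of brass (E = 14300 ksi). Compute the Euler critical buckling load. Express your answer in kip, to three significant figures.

P_cr ≈ 0.0591 kip

d_o = 0.819 in, d_i = 0.711 in
I = π(d_o⁴ − d_i⁴)/64 = π(0.819⁴ − 0.7110⁴)/64 = 9.541×10^-3 in⁴
Effective length L_e = K·L = 1 × 151 = 151.0 in
P_cr = π²EI / L_e² = π² × 14300×10³ × 9.541×10^-3 / 151.0² = 59.06 lb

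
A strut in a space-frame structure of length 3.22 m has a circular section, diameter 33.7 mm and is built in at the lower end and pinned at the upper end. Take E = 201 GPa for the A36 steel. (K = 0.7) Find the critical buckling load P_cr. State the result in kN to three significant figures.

P_cr ≈ 24.7 kN

I = πd⁴/64 = π×33.7⁴/64 = 6.331×10^4 mm⁴
I = 6.331×10^4 mm⁴ = 6.331×10^-8 m⁴
Effective length L_e = K·L = 0.7 × 3.22 = 2.254 m
P_cr = π²EI / L_e² = π² × 201×10⁹ × 6.331×10^-8 / 2.254² = 2.472×10^4 N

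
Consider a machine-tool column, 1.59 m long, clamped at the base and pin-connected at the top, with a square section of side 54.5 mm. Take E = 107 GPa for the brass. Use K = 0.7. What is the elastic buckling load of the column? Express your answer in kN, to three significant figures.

I = a⁴/12 = 54.5⁴/12 = 7.352×10^5 mm⁴
I = 7.352×10^5 mm⁴ = 7.352×10^-7 m⁴
Effective length L_e = K·L = 0.7 × 1.59 = 1.113 m
P_cr = π²EI / L_e² = π² × 107×10⁹ × 7.352×10^-7 / 1.113² = 6.268×10^5 N

P_cr ≈ 627 kN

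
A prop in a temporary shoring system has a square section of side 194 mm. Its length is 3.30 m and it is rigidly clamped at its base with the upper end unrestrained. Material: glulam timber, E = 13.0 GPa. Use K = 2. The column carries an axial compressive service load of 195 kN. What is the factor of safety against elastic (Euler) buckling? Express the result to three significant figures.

n ≈ 1.78

I = a⁴/12 = 194⁴/12 = 1.180×10^8 mm⁴
I = 1.180×10^8 mm⁴ = 1.180×10^-4 m⁴
Effective length L_e = K·L = 2 × 3.30 = 6.600 m
P_cr = π²EI / L_e² = π² × 13.0×10⁹ × 1.180×10^-4 / 6.600² = 3.477×10^5 N
Factor of safety n = P_cr / P = 347.68 / 195 = 1.78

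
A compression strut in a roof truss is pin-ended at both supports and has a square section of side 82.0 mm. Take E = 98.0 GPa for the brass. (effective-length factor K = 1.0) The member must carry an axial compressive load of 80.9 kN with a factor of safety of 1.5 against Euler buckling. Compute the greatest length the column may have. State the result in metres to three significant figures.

I = a⁴/12 = 82.0⁴/12 = 3.768×10^6 mm⁴
I = 3.768×10^-6 m⁴
Required critical load P_cr = n·P = 1.5 × 80.9 = 121.4 kN = 1.214×10^5 N
From P_cr = π²EI/(K·L)²:  L = (1/K)·√(π²EI/P_cr) = (1/1)·√(π²×9.80×10^10×3.768×10^-6/1.214×10^5)
L = 5.48 m

L_max ≈ 5.48 m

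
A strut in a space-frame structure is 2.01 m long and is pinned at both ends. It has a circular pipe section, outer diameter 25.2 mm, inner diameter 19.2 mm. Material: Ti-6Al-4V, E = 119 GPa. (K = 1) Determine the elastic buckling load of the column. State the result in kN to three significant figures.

d_o = 25.2 mm, d_i = 19.2 mm
I = π(d_o⁴ − d_i⁴)/64 = π(25.2⁴ − 19.20⁴)/64 = 1.313×10^4 mm⁴
I = 1.313×10^4 mm⁴ = 1.313×10^-8 m⁴
Effective length L_e = K·L = 1 × 2.01 = 2.010 m
P_cr = π²EI / L_e² = π² × 119×10⁹ × 1.313×10^-8 / 2.010² = 3.816×10^3 N

P_cr ≈ 3.82 kN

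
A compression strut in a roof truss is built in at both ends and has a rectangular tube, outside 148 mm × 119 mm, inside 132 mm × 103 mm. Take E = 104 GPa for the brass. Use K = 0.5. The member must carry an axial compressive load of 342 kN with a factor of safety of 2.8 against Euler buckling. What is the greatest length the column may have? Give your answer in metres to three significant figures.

L_max ≈ 6.13 m

Weak-axis I_min = (h_o·b_o³ − h_i·b_i³)/12 with b_o = 119, b_i = 103.0 mm (shorter outer/inner sides).
I_min = (148×119³ − 132.0×103.0³)/12 = 8.764×10^6 mm⁴
I = 8.764×10^-6 m⁴
Required critical load P_cr = n·P = 2.8 × 342 = 957.6 kN = 9.576×10^5 N
From P_cr = π²EI/(K·L)²:  L = (1/K)·√(π²EI/P_cr) = (1/0.5)·√(π²×1.04×10^11×8.764×10^-6/9.576×10^5)
L = 6.13 m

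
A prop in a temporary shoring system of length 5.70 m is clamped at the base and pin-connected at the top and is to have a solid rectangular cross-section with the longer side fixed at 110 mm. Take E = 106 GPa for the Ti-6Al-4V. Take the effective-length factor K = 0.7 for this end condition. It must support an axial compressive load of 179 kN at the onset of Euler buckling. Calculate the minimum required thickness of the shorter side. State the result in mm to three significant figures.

b ≈ 66.7 mm

L_e = K·L = 0.7 × 5.70 = 3.990 m
Required I = P_cr·L_e²/(π²E) = 1.790×10^5 × 3.990² / (π² × 1.06×10^11) = 2.724×10^-6 m⁴
I_req = 2.724×10^6 mm⁴
Rectangle, weak axis: I_min = h·b³/12 with h = 110 mm fixed  ⇒  b = (12I/h)^(1/3) = 66.7 mm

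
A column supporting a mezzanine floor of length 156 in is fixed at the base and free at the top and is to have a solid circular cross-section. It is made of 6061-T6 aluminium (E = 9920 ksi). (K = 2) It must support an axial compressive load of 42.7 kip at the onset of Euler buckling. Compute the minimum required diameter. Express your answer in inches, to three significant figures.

d ≈ 5.42 in

L_e = K·L = 2 × 156 = 312.0 in
Required I = P_cr·L_e²/(π²E) = 4.270×10^4 × 312.0² / (π² × 9.92×10^6) = 42.45 in⁴
Solid circle: I = πd⁴/64  ⇒  d = (64I/π)^(1/4) = (64×42.45/π)^(1/4) = 5.42 in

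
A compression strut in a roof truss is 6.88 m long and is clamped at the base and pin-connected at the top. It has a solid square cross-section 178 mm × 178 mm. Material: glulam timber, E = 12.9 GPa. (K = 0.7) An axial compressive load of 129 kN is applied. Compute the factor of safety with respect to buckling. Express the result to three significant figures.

I = a⁴/12 = 178⁴/12 = 8.366×10^7 mm⁴
I = 8.366×10^7 mm⁴ = 8.366×10^-5 m⁴
Effective length L_e = K·L = 0.7 × 6.88 = 4.816 m
P_cr = π²EI / L_e² = π² × 12.9×10⁹ × 8.366×10^-5 / 4.816² = 4.592×10^5 N
Factor of safety n = P_cr / P = 459.21 / 129 = 3.56

n ≈ 3.56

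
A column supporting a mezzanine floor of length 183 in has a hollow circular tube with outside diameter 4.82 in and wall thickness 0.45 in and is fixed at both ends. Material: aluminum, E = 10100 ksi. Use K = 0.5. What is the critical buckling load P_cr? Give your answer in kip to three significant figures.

P_cr ≈ 177 kip

Inner diameter d_i = 4.82 − 2×0.45 = 3.920 in
I = π(d_o⁴ − d_i⁴)/64 = π(4.82⁴ − 3.920⁴)/64 = 14.90 in⁴
Effective length L_e = K·L = 0.5 × 183 = 91.50 in
P_cr = π²EI / L_e² = π² × 10100×10³ × 14.90 / 91.50² = 1.775×10^5 lb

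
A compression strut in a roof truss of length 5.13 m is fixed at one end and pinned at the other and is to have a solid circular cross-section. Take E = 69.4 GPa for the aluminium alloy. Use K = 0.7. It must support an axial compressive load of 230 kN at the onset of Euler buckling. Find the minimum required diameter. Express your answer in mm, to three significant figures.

L_e = K·L = 0.7 × 5.13 = 3.591 m
Required I = P_cr·L_e²/(π²E) = 2.300×10^5 × 3.591² / (π² × 6.94×10^10) = 4.330×10^-6 m⁴
I_req = 4.330×10^6 mm⁴
Solid circle: I = πd⁴/64  ⇒  d = (64I/π)^(1/4) = (64×4.330×10^6/π)^(1/4) = 96.9 mm

d ≈ 96.9 mm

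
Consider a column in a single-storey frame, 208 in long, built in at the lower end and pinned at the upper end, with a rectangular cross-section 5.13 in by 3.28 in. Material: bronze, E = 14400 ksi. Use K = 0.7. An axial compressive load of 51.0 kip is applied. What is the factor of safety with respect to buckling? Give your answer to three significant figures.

Buckling occurs about the weak axis: I_min = h·b³/12 with b = 3.28 in (the shorter side).
I_min = 5.13×3.28³/12 = 15.09 in⁴
Effective length L_e = K·L = 0.7 × 208 = 145.6 in
P_cr = π²EI / L_e² = π² × 14400×10³ × 15.09 / 145.6² = 1.011×10^5 lb
Factor of safety n = P_cr / P = 101.13 / 51.0 = 1.98

n ≈ 1.98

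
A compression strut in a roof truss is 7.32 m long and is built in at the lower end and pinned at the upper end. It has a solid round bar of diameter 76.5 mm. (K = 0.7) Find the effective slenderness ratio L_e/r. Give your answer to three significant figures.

λ ≈ 268

I = πd⁴/64 = π×76.5⁴/64 = 1.681×10^6 mm⁴
A = 4.596×10^3 mm²;  r_min = √(I/A) = √(1.681×10^6/4.596×10^3) = 19.12 mm
L_e = K·L = 0.7 × 7.32 m = 5.124 m = 5124.0 mm
λ = L_e / r_min = 5124.0 / 19.12 = 268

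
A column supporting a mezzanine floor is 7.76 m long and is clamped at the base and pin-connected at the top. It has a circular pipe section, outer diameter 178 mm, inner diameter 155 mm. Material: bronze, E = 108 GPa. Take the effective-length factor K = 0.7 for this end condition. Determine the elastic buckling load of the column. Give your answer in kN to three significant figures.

P_cr ≈ 757 kN

d_o = 178 mm, d_i = 155 mm
I = π(d_o⁴ − d_i⁴)/64 = π(178⁴ − 155.0⁴)/64 = 2.094×10^7 mm⁴
I = 2.094×10^7 mm⁴ = 2.094×10^-5 m⁴
Effective length L_e = K·L = 0.7 × 7.76 = 5.432 m
P_cr = π²EI / L_e² = π² × 108×10⁹ × 2.094×10^-5 / 5.432² = 7.566×10^5 N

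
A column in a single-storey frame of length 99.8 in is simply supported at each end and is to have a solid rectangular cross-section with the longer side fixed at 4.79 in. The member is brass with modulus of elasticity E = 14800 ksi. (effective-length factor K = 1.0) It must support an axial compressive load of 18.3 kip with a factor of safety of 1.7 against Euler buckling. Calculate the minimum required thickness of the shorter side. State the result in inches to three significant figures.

b ≈ 1.75 in

Required P_cr = n·P = 1.7 × 18.3 = 31.11 kip
L_e = K·L = 1 × 99.8 = 99.80 in
Required I = P_cr·L_e²/(π²E) = 3.111×10^4 × 99.80² / (π² × 1.48×10^7) = 2.121 in⁴
Rectangle, weak axis: I_min = h·b³/12 with h = 4.79 in fixed  ⇒  b = (12I/h)^(1/3) = 1.75 in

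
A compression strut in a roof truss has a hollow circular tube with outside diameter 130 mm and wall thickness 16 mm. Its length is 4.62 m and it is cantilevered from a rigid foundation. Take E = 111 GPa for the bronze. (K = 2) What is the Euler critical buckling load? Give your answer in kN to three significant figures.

Inner diameter d_i = 130 − 2×16 = 98.00 mm
I = π(d_o⁴ − d_i⁴)/64 = π(130⁴ − 98.00⁴)/64 = 9.492×10^6 mm⁴
I = 9.492×10^6 mm⁴ = 9.492×10^-6 m⁴
Effective length L_e = K·L = 2 × 4.62 = 9.240 m
P_cr = π²EI / L_e² = π² × 111×10⁹ × 9.492×10^-6 / 9.240² = 1.218×10^5 N

P_cr ≈ 122 kN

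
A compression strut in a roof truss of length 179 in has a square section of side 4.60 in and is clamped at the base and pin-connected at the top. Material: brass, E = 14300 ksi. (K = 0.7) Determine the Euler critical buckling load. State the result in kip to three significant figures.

P_cr ≈ 335 kip

I = a⁴/12 = 4.60⁴/12 = 37.31 in⁴
Effective length L_e = K·L = 0.7 × 179 = 125.3 in
P_cr = π²EI / L_e² = π² × 14300×10³ × 37.31 / 125.3² = 3.354×10^5 lb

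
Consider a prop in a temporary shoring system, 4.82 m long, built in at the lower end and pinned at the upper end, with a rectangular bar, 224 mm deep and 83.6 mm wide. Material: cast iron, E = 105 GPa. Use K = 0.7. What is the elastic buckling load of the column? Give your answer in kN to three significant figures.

Buckling occurs about the weak axis: I_min = h·b³/12 with b = 83.6 mm (the shorter side).
I_min = 224×83.6³/12 = 1.091×10^7 mm⁴
I = 1.091×10^7 mm⁴ = 1.091×10^-5 m⁴
Effective length L_e = K·L = 0.7 × 4.82 = 3.374 m
P_cr = π²EI / L_e² = π² × 105×10⁹ × 1.091×10^-5 / 3.374² = 9.929×10^5 N

P_cr ≈ 993 kN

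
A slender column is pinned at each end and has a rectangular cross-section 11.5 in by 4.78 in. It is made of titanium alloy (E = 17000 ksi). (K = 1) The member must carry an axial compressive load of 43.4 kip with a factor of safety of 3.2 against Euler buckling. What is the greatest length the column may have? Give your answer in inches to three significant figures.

Buckling occurs about the weak axis: I_min = h·b³/12 with b = 4.78 in (the shorter side).
I_min = 11.5×4.78³/12 = 104.7 in⁴
Required critical load P_cr = n·P = 3.2 × 43.4 = 138.9 kip = 1.389×10^5 lb
From P_cr = π²EI/(K·L)²:  L = (1/K)·√(π²EI/P_cr) = (1/1)·√(π²×1.70×10^7×104.7/1.389×10^5)
L = 356 in

L_max ≈ 356 in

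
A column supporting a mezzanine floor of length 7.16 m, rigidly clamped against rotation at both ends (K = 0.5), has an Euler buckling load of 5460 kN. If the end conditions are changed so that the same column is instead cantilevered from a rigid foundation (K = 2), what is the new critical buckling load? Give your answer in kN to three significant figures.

P_cr ≈ 341 kN

P_cr ∝ 1/K², so P_cr,new = P_cr,old × (K_old/K_new)² = 5460 × (0.5/2)²
= 5460 × 0.06250 = 341 kN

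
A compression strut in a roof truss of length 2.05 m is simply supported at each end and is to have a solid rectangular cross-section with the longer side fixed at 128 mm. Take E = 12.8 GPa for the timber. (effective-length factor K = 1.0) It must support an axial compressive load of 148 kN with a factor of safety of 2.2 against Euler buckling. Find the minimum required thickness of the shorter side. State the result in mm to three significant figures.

Required P_cr = n·P = 2.2 × 148 = 325.6 kN
L_e = K·L = 1 × 2.05 = 2.050 m
Required I = P_cr·L_e²/(π²E) = 3.256×10^5 × 2.050² / (π² × 1.28×10^10) = 1.083×10^-5 m⁴
I_req = 1.083×10^7 mm⁴
Rectangle, weak axis: I_min = h·b³/12 with h = 128 mm fixed  ⇒  b = (12I/h)^(1/3) = 101 mm

b ≈ 101 mm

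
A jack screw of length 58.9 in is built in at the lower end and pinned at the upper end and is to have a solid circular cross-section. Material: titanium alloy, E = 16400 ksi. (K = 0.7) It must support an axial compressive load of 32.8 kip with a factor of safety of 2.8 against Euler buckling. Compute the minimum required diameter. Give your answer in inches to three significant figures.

Required P_cr = n·P = 2.8 × 32.8 = 91.84 kip
L_e = K·L = 0.7 × 58.9 = 41.23 in
Required I = P_cr·L_e²/(π²E) = 9.184×10^4 × 41.23² / (π² × 1.64×10^7) = 0.9645 in⁴
Solid circle: I = πd⁴/64  ⇒  d = (64I/π)^(1/4) = (64×0.9645/π)^(1/4) = 2.11 in

d ≈ 2.11 in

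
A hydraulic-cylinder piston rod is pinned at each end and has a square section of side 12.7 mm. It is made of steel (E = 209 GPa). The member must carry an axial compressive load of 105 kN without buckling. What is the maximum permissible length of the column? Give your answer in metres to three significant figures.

I = a⁴/12 = 12.7⁴/12 = 2.168×10^3 mm⁴
I = 2.168×10^-9 m⁴
At the buckling limit P_cr = P = 1.050×10^5 N
From P_cr = π²EI/(K·L)²:  L = (1/K)·√(π²EI/P_cr) = (1/1)·√(π²×2.09×10^11×2.168×10^-9/1.050×10^5)
L = 0.206 m

L_max ≈ 0.206 m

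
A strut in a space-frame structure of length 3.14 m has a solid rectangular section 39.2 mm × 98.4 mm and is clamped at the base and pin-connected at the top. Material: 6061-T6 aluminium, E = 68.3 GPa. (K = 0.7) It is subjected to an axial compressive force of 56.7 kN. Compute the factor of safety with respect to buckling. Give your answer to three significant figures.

n ≈ 1.22

Buckling occurs about the weak axis: I_min = h·b³/12 with b = 39.2 mm (the shorter side).
I_min = 98.4×39.2³/12 = 4.939×10^5 mm⁴
I = 4.939×10^5 mm⁴ = 4.939×10^-7 m⁴
Effective length L_e = K·L = 0.7 × 3.14 = 2.198 m
P_cr = π²EI / L_e² = π² × 68.3×10⁹ × 4.939×10^-7 / 2.198² = 6.892×10^4 N
Factor of safety n = P_cr / P = 68.919 / 56.7 = 1.22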